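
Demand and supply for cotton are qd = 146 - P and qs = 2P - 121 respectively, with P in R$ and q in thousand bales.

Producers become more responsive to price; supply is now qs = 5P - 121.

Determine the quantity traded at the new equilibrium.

Solve the original market: 146 - P = 2P - 121, hence P = 89 and q = 57.
The shock moves the curves to qd = 146 - P and qs = 5P - 121.
Equate the new curves: 146 - P = 5P - 121, giving 267 = 6P, P = 44.5, q = 101.5.

101.5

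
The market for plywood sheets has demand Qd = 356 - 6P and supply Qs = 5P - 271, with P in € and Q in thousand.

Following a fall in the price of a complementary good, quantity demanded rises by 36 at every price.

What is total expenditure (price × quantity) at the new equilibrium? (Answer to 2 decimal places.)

Before the shock: 356 - 6P = 5P - 271 ⇒ 627 = 11P ⇒ P = 57, Q = 14.
With the change applied: demand Qd = 392 - 6P, supply Qs = 5P - 271.
New equilibrium: 392 - 6P = 5P - 271 ⇒ 663 = 11P ⇒ P = 663/11 ≈ 60.2727, Q = 334/11 ≈ 30.3636.
New expenditure = 60.2727 × 30.3636 = 1830.10.

1830.10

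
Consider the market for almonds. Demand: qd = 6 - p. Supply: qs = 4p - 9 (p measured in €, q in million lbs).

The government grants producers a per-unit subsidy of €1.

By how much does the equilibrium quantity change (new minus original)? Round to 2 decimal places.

+0.80

Before the shock: 6 - p = 4p - 9 ⇒ 15 = 5p ⇒ p = 3, q = 3.
Since sellers receive the price plus the subsidy, the effective supply curve becomes qs = 4p - 5.
Clearing the new market: 6 - p = 4p - 5, so p = 2.2 and q = 3.8.
Δq = 3.8 − 3 = +0.80.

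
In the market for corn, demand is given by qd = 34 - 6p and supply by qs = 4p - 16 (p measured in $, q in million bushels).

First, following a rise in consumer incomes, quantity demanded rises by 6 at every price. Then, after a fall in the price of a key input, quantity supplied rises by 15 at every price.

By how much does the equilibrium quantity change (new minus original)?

Before the shock: 34 - 6p = 4p - 16 ⇒ 50 = 10p ⇒ p = 5, q = 4.
The new curves are qd = 40 - 6p (demand) and qs = 4p - 1 (supply).
Clearing the new market: 40 - 6p = 4p - 1, so p = 4.1 and q = 15.4.
Δq = 15.4 − 4 = +11.4.

+11.4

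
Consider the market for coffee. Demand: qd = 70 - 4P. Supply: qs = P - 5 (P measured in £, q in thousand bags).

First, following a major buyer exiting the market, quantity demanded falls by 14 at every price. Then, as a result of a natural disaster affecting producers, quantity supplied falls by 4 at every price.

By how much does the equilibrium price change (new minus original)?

Original equilibrium: 70 - 4P = P - 5 gives 75 = 5P, so P = 15 and q = 10.
The new curves are qd = 56 - 4P (demand) and qs = P - 9 (supply).
Setting them equal: 56 - 4P = P - 9 → 65 = 5P, so P = 13 and q = 4.
ΔP = 13 − 15 = -2.

-2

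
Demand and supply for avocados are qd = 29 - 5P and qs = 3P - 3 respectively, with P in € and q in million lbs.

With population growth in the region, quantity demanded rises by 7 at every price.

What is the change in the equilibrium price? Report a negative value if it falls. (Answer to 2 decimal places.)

+0.88

Solve the original market: 29 - 5P = 3P - 3, hence P = 4 and q = 9.
With the change applied: demand qd = 36 - 5P, supply qs = 3P - 3.
Setting them equal: 36 - 5P = 3P - 3 → 39 = 8P, so P = 4.875 and q = 11.625.
ΔP = 4.875 − 4 = +0.88.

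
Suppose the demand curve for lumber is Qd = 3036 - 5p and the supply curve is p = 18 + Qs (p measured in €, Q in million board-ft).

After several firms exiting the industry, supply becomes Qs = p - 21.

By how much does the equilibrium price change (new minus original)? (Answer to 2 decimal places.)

Initially, 3036 - 5p = p - 18, so 3054 = 6p and p = 509, Q = 491.
The new curves are Qd = 3036 - 5p (demand) and Qs = p - 21 (supply).
Setting them equal: 3036 - 5p = p - 21 → 3057 = 6p, so p = 509.5 and Q = 488.5.
Δp = 509.5 − 509 = +0.50.

+0.50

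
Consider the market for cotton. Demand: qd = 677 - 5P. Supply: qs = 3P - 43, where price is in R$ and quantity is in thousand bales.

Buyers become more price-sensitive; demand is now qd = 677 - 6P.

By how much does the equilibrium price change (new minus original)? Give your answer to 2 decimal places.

-10.00

Before the shock: 677 - 5P = 3P - 43 ⇒ 720 = 8P ⇒ P = 90, q = 227.
After the shift, demand is qd = 677 - 6P and supply is qs = 3P - 43.
Setting them equal: 677 - 6P = 3P - 43 → 720 = 9P, so P = 80 and q = 197.
ΔP = 80 − 90 = -10.00.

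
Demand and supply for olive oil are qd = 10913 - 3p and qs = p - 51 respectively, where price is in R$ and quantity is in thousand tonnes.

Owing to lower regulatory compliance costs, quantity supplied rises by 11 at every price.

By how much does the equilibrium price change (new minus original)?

-2.75

Initially, 10913 - 3p = p - 51, so 10964 = 4p and p = 2741, q = 2690.
After the shift, demand is qd = 10913 - 3p and supply is qs = p - 40.
New equilibrium: 10913 - 3p = p - 40 ⇒ 10953 = 4p ⇒ p = 2738.25, q = 2698.25.
Δp = 2738.25 − 2741 = -2.75.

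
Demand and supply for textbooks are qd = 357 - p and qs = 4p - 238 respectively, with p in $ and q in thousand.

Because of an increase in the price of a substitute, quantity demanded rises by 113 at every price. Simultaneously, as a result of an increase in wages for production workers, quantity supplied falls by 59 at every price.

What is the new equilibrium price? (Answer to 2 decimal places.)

Solve the original market: 357 - p = 4p - 238, hence p = 119 and q = 238.
The shock moves the curves to qd = 470 - p and qs = 4p - 297.
Equate the new curves: 470 - p = 4p - 297, giving 767 = 5p, p = 153.4, q = 316.6.

153.40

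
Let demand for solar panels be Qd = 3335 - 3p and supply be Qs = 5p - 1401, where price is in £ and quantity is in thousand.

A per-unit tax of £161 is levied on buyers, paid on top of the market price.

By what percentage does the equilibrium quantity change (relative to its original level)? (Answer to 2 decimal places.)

-19.36

Before the shock: 3335 - 3p = 5p - 1401 ⇒ 4736 = 8p ⇒ p = 592, Q = 1559.
Since buyers pay the price plus the tax, the effective demand curve becomes Qd = 2852 - 3p.
Setting them equal: 2852 - 3p = 5p - 1401 → 4253 = 8p, so p = 531.625 and Q = 1257.125.
%ΔQ = (1257.125 − 1559) / 1559 × 100 = -19.36%.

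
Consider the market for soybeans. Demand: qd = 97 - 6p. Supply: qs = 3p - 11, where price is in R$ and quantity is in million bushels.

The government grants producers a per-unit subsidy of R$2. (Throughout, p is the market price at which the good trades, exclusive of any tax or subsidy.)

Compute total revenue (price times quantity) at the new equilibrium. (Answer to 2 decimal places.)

328.67

Before the shock: 97 - 6p = 3p - 11 ⇒ 108 = 9p ⇒ p = 12, q = 25.
Since sellers receive the price plus the subsidy, the effective supply curve becomes qs = 3p - 5.
New equilibrium: 97 - 6p = 3p - 5 ⇒ 102 = 9p ⇒ p = 34/3 ≈ 11.3333, q = 29.
New expenditure = 11.3333 × 29 = 328.67.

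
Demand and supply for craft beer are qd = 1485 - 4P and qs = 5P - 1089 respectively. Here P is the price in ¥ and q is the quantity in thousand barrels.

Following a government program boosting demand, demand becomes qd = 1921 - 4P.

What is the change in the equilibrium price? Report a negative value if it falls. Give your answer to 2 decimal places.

+48.44

Before the shock: 1485 - 4P = 5P - 1089 ⇒ 2574 = 9P ⇒ P = 286, q = 341.
After the shift, demand is qd = 1921 - 4P and supply is qs = 5P - 1089.
Clearing the new market: 1921 - 4P = 5P - 1089, so P = 3010/9 ≈ 334.4444 and q = 5249/9 ≈ 583.2222.
ΔP = 334.4444 − 286 = +48.44.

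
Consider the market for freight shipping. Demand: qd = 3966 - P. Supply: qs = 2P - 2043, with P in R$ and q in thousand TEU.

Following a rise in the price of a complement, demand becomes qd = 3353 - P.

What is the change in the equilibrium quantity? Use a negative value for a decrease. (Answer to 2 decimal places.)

Initially, 3966 - P = 2P - 2043, so 6009 = 3P and P = 2003, q = 1963.
After the shift, demand is qd = 3353 - P and supply is qs = 2P - 2043.
New equilibrium: 3353 - P = 2P - 2043 ⇒ 5396 = 3P ⇒ P = 5396/3 ≈ 1798.6667, q = 4663/3 ≈ 1554.3333.
Δq = 1554.3333 − 1963 = -408.67.

-408.67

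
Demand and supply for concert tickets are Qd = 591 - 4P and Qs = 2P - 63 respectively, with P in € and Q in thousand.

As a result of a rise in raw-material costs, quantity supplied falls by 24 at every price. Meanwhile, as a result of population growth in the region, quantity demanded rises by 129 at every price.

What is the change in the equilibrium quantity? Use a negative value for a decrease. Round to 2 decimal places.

+27.00

Solve the original market: 591 - 4P = 2P - 63, hence P = 109 and Q = 155.
After the shift, demand is Qd = 720 - 4P and supply is Qs = 2P - 87.
New equilibrium: 720 - 4P = 2P - 87 ⇒ 807 = 6P ⇒ P = 134.5, Q = 182.
ΔQ = 182 − 155 = +27.00.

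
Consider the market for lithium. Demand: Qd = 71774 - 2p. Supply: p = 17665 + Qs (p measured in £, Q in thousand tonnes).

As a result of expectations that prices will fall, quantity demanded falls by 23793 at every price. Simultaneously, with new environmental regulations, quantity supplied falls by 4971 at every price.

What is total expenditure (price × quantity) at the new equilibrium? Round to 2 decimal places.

21255717.00

Before the shock: 71774 - 2p = p - 17665 ⇒ 89439 = 3p ⇒ p = 29813, Q = 12148.
The shock moves the curves to Qd = 47981 - 2p and Qs = p - 22636.
Clearing the new market: 47981 - 2p = p - 22636, so p = 23539 and Q = 903.
New expenditure = 23539 × 903 = 21255717.00.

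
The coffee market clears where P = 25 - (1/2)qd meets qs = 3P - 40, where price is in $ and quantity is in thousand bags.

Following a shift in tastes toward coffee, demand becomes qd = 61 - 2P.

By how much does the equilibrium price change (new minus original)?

+2.2

Solve the original market: 50 - 2P = 3P - 40, hence P = 18 and q = 14.
After the shift, demand is qd = 61 - 2P and supply is qs = 3P - 40.
New equilibrium: 61 - 2P = 3P - 40 ⇒ 101 = 5P ⇒ P = 20.2, q = 20.6.
ΔP = 20.2 − 18 = +2.2.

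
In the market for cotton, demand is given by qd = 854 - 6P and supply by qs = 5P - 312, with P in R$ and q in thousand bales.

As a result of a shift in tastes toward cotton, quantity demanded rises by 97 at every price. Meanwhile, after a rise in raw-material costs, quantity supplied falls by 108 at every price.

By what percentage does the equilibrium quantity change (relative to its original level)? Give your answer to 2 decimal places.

-6.80

Solve the original market: 854 - 6P = 5P - 312, hence P = 106 and q = 218.
After the shift, demand is qd = 951 - 6P and supply is qs = 5P - 420.
Clearing the new market: 951 - 6P = 5P - 420, so P = 1371/11 ≈ 124.6364 and q = 2235/11 ≈ 203.1818.
%Δq = (203.1818 − 218) / 218 × 100 = -6.80%.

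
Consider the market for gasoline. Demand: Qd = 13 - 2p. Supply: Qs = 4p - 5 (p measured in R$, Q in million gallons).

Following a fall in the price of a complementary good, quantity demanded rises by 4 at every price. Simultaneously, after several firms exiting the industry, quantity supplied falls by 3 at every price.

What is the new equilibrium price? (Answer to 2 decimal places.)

Before the shock: 13 - 2p = 4p - 5 ⇒ 18 = 6p ⇒ p = 3, Q = 7.
The new curves are Qd = 17 - 2p (demand) and Qs = 4p - 8 (supply).
Equate the new curves: 17 - 2p = 4p - 8, giving 25 = 6p, p = 25/6 ≈ 4.1667, Q = 26/3 ≈ 8.6667.

4.17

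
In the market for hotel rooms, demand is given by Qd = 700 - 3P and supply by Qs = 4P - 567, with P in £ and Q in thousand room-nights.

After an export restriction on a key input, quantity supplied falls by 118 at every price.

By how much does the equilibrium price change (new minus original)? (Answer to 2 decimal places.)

+16.86

Before the shock: 700 - 3P = 4P - 567 ⇒ 1267 = 7P ⇒ P = 181, Q = 157.
After the shift, demand is Qd = 700 - 3P and supply is Qs = 4P - 685.
Equate the new curves: 700 - 3P = 4P - 685, giving 1385 = 7P, P = 1385/7 ≈ 197.8571, Q = 745/7 ≈ 106.4286.
ΔP = 197.8571 − 181 = +16.86.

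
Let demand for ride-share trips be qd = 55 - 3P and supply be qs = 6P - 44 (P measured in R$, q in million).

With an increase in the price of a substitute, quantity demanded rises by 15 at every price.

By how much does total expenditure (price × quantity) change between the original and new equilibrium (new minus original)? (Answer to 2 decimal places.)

Solve the original market: 55 - 3P = 6P - 44, hence P = 11 and q = 22.
The shock moves the curves to qd = 70 - 3P and qs = 6P - 44.
New equilibrium: 70 - 3P = 6P - 44 ⇒ 114 = 9P ⇒ P = 38/3 ≈ 12.6667, q = 32.
Expenditure moves from 11×22 = 242 to 12.6667×32 = 405.3333; change = +163.33.

+163.33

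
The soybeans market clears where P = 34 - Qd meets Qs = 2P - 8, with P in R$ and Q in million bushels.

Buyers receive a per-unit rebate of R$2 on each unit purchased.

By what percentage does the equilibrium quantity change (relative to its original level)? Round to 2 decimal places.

Solve the original market: 34 - P = 2P - 8, hence P = 14 and Q = 20.
Since buyers' out-of-pocket price is the market price minus the rebate, the effective demand curve becomes Qd = 36 - P.
New equilibrium: 36 - P = 2P - 8 ⇒ 44 = 3P ⇒ P = 44/3 ≈ 14.6667, Q = 64/3 ≈ 21.3333.
%ΔQ = (21.3333 − 20) / 20 × 100 = +6.67%.

+6.67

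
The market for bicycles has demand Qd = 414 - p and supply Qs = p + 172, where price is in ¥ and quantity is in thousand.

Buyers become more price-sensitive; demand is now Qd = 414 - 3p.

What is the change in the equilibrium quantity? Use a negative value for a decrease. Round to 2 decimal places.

-60.50

Initially, 414 - p = p + 172, so 242 = 2p and p = 121, Q = 293.
After the shift, demand is Qd = 414 - 3p and supply is Qs = p + 172.
Clearing the new market: 414 - 3p = p + 172, so p = 60.5 and Q = 232.5.
ΔQ = 232.5 − 293 = -60.50.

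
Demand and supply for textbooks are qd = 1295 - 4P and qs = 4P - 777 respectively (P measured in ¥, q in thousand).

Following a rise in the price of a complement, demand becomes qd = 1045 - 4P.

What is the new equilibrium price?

Solve the original market: 1295 - 4P = 4P - 777, hence P = 259 and q = 259.
The shock moves the curves to qd = 1045 - 4P and qs = 4P - 777.
Setting them equal: 1045 - 4P = 4P - 777 → 1822 = 8P, so P = 227.75 and q = 134.

227.75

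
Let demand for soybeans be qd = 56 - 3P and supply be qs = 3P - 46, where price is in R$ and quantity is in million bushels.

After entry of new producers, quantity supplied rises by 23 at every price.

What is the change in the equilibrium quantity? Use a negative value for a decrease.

Original equilibrium: 56 - 3P = 3P - 46 gives 102 = 6P, so P = 17 and q = 5.
With the change applied: demand qd = 56 - 3P, supply qs = 3P - 23.
Clearing the new market: 56 - 3P = 3P - 23, so P = 79/6 ≈ 13.1667 and q = 16.5.
Δq = 16.5 − 5 = +11.5.

+11.5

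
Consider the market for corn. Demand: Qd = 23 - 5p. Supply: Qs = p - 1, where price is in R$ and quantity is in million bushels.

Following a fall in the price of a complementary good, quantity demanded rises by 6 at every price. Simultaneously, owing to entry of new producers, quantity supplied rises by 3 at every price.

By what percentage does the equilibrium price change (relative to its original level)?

+12.5

Initially, 23 - 5p = p - 1, so 24 = 6p and p = 4, Q = 3.
After the shift, demand is Qd = 29 - 5p and supply is Qs = p + 2.
Clearing the new market: 29 - 5p = p + 2, so p = 4.5 and Q = 6.5.
%Δp = (4.5 − 4) / 4 × 100 = +12.5%.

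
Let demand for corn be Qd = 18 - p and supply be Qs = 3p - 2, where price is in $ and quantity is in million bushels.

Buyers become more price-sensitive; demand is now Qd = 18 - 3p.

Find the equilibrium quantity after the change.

8

Original equilibrium: 18 - p = 3p - 2 gives 20 = 4p, so p = 5 and Q = 13.
After the shift, demand is Qd = 18 - 3p and supply is Qs = 3p - 2.
Clearing the new market: 18 - 3p = 3p - 2, so p = 10/3 ≈ 3.3333 and Q = 8.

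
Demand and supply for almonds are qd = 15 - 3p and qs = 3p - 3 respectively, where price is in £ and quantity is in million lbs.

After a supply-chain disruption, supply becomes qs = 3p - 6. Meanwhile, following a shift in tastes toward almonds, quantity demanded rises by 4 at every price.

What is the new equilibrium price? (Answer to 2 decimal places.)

4.17

Solve the original market: 15 - 3p = 3p - 3, hence p = 3 and q = 6.
With the change applied: demand qd = 19 - 3p, supply qs = 3p - 6.
Clearing the new market: 19 - 3p = 3p - 6, so p = 25/6 ≈ 4.1667 and q = 6.5.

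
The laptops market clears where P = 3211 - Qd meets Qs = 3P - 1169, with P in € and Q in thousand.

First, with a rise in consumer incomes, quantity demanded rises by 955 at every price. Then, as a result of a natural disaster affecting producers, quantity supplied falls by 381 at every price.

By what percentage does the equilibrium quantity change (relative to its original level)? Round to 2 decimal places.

Before the shock: 3211 - P = 3P - 1169 ⇒ 4380 = 4P ⇒ P = 1095, Q = 2116.
With the change applied: demand Qd = 4166 - P, supply Qs = 3P - 1550.
Clearing the new market: 4166 - P = 3P - 1550, so P = 1429 and Q = 2737.
%ΔQ = (2737 − 2116) / 2116 × 100 = +29.35%.

+29.35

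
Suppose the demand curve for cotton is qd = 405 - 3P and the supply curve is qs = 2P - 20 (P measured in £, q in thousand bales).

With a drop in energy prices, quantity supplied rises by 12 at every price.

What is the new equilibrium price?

Initially, 405 - 3P = 2P - 20, so 425 = 5P and P = 85, q = 150.
With the change applied: demand qd = 405 - 3P, supply qs = 2P - 8.
New equilibrium: 405 - 3P = 2P - 8 ⇒ 413 = 5P ⇒ P = 82.6, q = 157.2.

82.6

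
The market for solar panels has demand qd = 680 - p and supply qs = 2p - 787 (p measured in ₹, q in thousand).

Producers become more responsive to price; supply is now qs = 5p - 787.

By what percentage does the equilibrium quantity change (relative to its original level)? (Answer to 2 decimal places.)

+128.01

Initially, 680 - p = 2p - 787, so 1467 = 3p and p = 489, q = 191.
The shock moves the curves to qd = 680 - p and qs = 5p - 787.
Equate the new curves: 680 - p = 5p - 787, giving 1467 = 6p, p = 244.5, q = 435.5.
%Δq = (435.5 − 191) / 191 × 100 = +128.01%.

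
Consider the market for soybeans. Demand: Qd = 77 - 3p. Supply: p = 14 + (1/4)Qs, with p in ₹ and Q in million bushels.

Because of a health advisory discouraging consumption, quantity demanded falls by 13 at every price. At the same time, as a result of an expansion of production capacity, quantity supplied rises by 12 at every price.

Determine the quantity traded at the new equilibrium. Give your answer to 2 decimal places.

Solve the original market: 77 - 3p = 4p - 56, hence p = 19 and Q = 20.
After the shift, demand is Qd = 64 - 3p and supply is Qs = 4p - 44.
New equilibrium: 64 - 3p = 4p - 44 ⇒ 108 = 7p ⇒ p = 108/7 ≈ 15.4286, Q = 124/7 ≈ 17.7143.

17.71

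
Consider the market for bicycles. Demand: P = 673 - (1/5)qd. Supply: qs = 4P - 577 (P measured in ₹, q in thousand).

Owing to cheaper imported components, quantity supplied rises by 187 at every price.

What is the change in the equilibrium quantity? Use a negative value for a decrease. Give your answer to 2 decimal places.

+103.89

Original equilibrium: 3365 - 5P = 4P - 577 gives 3942 = 9P, so P = 438 and q = 1175.
With the change applied: demand qd = 3365 - 5P, supply qs = 4P - 390.
Setting them equal: 3365 - 5P = 4P - 390 → 3755 = 9P, so P = 3755/9 ≈ 417.2222 and q = 11510/9 ≈ 1278.8889.
Δq = 1278.8889 − 1175 = +103.89.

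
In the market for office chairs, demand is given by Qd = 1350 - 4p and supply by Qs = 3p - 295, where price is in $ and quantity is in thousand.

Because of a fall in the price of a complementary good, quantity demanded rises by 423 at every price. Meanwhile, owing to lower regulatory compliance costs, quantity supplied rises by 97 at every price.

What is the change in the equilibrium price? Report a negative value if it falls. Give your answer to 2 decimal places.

Initially, 1350 - 4p = 3p - 295, so 1645 = 7p and p = 235, Q = 410.
After the shift, demand is Qd = 1773 - 4p and supply is Qs = 3p - 198.
Setting them equal: 1773 - 4p = 3p - 198 → 1971 = 7p, so p = 1971/7 ≈ 281.5714 and Q = 4527/7 ≈ 646.7143.
Δp = 281.5714 − 235 = +46.57.

+46.57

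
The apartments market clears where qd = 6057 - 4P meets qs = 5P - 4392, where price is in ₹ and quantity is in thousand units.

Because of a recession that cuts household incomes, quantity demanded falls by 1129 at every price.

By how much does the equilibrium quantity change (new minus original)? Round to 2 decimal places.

-627.22

Solve the original market: 6057 - 4P = 5P - 4392, hence P = 1161 and q = 1413.
The shock moves the curves to qd = 4928 - 4P and qs = 5P - 4392.
Equate the new curves: 4928 - 4P = 5P - 4392, giving 9320 = 9P, P = 9320/9 ≈ 1035.5556, q = 7072/9 ≈ 785.7778.
Δq = 785.7778 − 1413 = -627.22.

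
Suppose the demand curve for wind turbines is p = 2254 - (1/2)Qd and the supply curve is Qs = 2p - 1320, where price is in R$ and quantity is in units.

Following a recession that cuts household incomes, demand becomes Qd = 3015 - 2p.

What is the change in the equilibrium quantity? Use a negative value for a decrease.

Original equilibrium: 4508 - 2p = 2p - 1320 gives 5828 = 4p, so p = 1457 and Q = 1594.
After the shift, demand is Qd = 3015 - 2p and supply is Qs = 2p - 1320.
Setting them equal: 3015 - 2p = 2p - 1320 → 4335 = 4p, so p = 1083.75 and Q = 847.5.
ΔQ = 847.5 − 1594 = -746.5.

-746.5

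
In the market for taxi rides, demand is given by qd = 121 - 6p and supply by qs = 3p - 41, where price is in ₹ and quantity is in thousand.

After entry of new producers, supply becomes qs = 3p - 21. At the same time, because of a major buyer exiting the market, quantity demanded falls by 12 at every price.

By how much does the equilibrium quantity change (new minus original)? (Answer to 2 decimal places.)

Initially, 121 - 6p = 3p - 41, so 162 = 9p and p = 18, q = 13.
The shock moves the curves to qd = 109 - 6p and qs = 3p - 21.
Equate the new curves: 109 - 6p = 3p - 21, giving 130 = 9p, p = 130/9 ≈ 14.4444, q = 67/3 ≈ 22.3333.
Δq = 22.3333 − 13 = +9.33.

+9.33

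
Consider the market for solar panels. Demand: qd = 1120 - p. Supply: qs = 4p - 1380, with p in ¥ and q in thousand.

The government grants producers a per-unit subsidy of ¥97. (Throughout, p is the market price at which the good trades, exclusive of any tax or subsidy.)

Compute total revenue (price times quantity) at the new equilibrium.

Before the shock: 1120 - p = 4p - 1380 ⇒ 2500 = 5p ⇒ p = 500, q = 620.
Since sellers receive the price plus the subsidy, the effective supply curve becomes qs = 4p - 992.
Setting them equal: 1120 - p = 4p - 992 → 2112 = 5p, so p = 422.4 and q = 697.6.
New expenditure = 422.4 × 697.6 = 294666.24.

294666.24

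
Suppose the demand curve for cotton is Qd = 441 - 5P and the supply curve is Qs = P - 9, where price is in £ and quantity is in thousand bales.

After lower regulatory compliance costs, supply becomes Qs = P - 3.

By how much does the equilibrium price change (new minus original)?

-1

Solve the original market: 441 - 5P = P - 9, hence P = 75 and Q = 66.
With the change applied: demand Qd = 441 - 5P, supply Qs = P - 3.
Equate the new curves: 441 - 5P = P - 3, giving 444 = 6P, P = 74, Q = 71.
ΔP = 74 − 75 = -1.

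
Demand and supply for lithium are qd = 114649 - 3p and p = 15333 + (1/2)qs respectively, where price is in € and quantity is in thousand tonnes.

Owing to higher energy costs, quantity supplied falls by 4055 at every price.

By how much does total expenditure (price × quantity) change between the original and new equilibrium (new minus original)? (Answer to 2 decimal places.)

-50413382.00

Initially, 114649 - 3p = 2p - 30666, so 145315 = 5p and p = 29063, q = 27460.
After the shift, demand is qd = 114649 - 3p and supply is qs = 2p - 34721.
Setting them equal: 114649 - 3p = 2p - 34721 → 149370 = 5p, so p = 29874 and q = 25027.
Expenditure moves from 29063×27460 = 798069980 to 29874×25027 = 747656598; change = -50413382.00.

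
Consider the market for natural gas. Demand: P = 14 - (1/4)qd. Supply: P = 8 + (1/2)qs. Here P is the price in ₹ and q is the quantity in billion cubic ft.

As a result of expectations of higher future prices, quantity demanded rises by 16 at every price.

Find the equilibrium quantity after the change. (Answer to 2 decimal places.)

13.33

Before the shock: 56 - 4P = 2P - 16 ⇒ 72 = 6P ⇒ P = 12, q = 8.
With the change applied: demand qd = 72 - 4P, supply qs = 2P - 16.
New equilibrium: 72 - 4P = 2P - 16 ⇒ 88 = 6P ⇒ P = 44/3 ≈ 14.6667, q = 40/3 ≈ 13.3333.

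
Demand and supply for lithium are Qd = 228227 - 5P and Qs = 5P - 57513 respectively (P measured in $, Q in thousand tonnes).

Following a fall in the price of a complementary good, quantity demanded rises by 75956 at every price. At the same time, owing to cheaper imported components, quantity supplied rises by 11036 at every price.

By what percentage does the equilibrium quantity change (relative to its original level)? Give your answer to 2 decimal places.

Initially, 228227 - 5P = 5P - 57513, so 285740 = 10P and P = 28574, Q = 85357.
With the change applied: demand Qd = 304183 - 5P, supply Qs = 5P - 46477.
Equate the new curves: 304183 - 5P = 5P - 46477, giving 350660 = 10P, P = 35066, Q = 128853.
%ΔQ = (128853 − 85357) / 85357 × 100 = +50.96%.

+50.96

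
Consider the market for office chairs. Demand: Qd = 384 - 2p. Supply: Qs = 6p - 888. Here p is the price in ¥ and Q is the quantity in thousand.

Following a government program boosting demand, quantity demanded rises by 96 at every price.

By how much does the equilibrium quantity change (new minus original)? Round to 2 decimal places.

+72.00

Before the shock: 384 - 2p = 6p - 888 ⇒ 1272 = 8p ⇒ p = 159, Q = 66.
The new curves are Qd = 480 - 2p (demand) and Qs = 6p - 888 (supply).
New equilibrium: 480 - 2p = 6p - 888 ⇒ 1368 = 8p ⇒ p = 171, Q = 138.
ΔQ = 138 − 66 = +72.00.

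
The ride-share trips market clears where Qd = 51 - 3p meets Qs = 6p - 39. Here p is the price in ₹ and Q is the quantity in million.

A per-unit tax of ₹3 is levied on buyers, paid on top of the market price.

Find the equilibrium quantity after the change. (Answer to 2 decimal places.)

15.00

Original equilibrium: 51 - 3p = 6p - 39 gives 90 = 9p, so p = 10 and Q = 21.
Since buyers pay the price plus the tax, the effective demand curve becomes Qd = 42 - 3p.
Setting them equal: 42 - 3p = 6p - 39 → 81 = 9p, so p = 9 and Q = 15.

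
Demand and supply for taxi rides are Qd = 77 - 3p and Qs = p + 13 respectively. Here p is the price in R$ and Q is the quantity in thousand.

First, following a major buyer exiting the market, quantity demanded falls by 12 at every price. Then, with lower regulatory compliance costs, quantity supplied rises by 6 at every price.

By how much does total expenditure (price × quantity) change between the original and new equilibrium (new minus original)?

Original equilibrium: 77 - 3p = p + 13 gives 64 = 4p, so p = 16 and Q = 29.
After the shift, demand is Qd = 65 - 3p and supply is Qs = p + 19.
Clearing the new market: 65 - 3p = p + 19, so p = 11.5 and Q = 30.5.
Expenditure moves from 16×29 = 464 to 11.5×30.5 = 350.75; change = -113.25.

-113.25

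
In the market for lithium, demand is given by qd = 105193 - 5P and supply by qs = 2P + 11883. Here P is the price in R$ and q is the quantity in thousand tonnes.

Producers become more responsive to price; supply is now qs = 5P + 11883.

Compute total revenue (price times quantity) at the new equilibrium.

Original equilibrium: 105193 - 5P = 2P + 11883 gives 93310 = 7P, so P = 13330 and q = 38543.
The new curves are qd = 105193 - 5P (demand) and qs = 5P + 11883 (supply).
Equate the new curves: 105193 - 5P = 5P + 11883, giving 93310 = 10P, P = 9331, q = 58538.
New expenditure = 9331 × 58538 = 546218078.

546218078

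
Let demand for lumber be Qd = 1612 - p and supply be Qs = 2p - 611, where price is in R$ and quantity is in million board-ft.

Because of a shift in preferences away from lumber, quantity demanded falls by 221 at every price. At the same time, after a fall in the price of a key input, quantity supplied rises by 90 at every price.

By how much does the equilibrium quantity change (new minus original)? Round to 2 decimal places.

Before the shock: 1612 - p = 2p - 611 ⇒ 2223 = 3p ⇒ p = 741, Q = 871.
The new curves are Qd = 1391 - p (demand) and Qs = 2p - 521 (supply).
Setting them equal: 1391 - p = 2p - 521 → 1912 = 3p, so p = 1912/3 ≈ 637.3333 and Q = 2261/3 ≈ 753.6667.
ΔQ = 753.6667 − 871 = -117.33.

-117.33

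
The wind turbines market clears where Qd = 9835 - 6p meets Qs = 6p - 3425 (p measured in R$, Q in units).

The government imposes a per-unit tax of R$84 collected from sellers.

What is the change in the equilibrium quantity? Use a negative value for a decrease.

-252

Solve the original market: 9835 - 6p = 6p - 3425, hence p = 1105 and Q = 3205.
Since sellers keep the price net of the tax, the effective supply curve becomes Qs = 6p - 3929.
New equilibrium: 9835 - 6p = 6p - 3929 ⇒ 13764 = 12p ⇒ p = 1147, Q = 2953.
ΔQ = 2953 − 3205 = -252.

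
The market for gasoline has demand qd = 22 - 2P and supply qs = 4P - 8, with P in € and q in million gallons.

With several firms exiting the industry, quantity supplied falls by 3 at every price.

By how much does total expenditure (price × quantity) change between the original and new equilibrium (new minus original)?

Original equilibrium: 22 - 2P = 4P - 8 gives 30 = 6P, so P = 5 and q = 12.
With the change applied: demand qd = 22 - 2P, supply qs = 4P - 11.
Clearing the new market: 22 - 2P = 4P - 11, so P = 5.5 and q = 11.
Expenditure moves from 5×12 = 60 to 5.5×11 = 60.5; change = +0.5.

+0.5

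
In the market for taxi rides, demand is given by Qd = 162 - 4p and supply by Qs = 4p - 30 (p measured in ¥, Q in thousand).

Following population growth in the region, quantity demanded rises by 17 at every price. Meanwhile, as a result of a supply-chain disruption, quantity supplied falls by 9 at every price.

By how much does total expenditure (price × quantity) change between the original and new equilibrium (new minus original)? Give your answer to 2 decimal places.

+323.50

Initially, 162 - 4p = 4p - 30, so 192 = 8p and p = 24, Q = 66.
The shock moves the curves to Qd = 179 - 4p and Qs = 4p - 39.
Setting them equal: 179 - 4p = 4p - 39 → 218 = 8p, so p = 27.25 and Q = 70.
Expenditure moves from 24×66 = 1584 to 27.25×70 = 1907.5; change = +323.50.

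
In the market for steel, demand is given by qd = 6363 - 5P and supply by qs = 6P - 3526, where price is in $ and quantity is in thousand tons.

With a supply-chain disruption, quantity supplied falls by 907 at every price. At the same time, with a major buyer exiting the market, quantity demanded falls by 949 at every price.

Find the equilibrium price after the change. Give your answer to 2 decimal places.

Solve the original market: 6363 - 5P = 6P - 3526, hence P = 899 and q = 1868.
With the change applied: demand qd = 5414 - 5P, supply qs = 6P - 4433.
Equate the new curves: 5414 - 5P = 6P - 4433, giving 9847 = 11P, P = 9847/11 ≈ 895.1818, q = 10319/11 ≈ 938.0909.

895.18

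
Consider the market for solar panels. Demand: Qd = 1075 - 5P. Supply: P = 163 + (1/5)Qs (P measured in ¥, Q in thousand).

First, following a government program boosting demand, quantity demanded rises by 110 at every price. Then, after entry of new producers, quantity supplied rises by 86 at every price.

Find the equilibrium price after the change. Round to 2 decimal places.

191.40

Initially, 1075 - 5P = 5P - 815, so 1890 = 10P and P = 189, Q = 130.
After the shift, demand is Qd = 1185 - 5P and supply is Qs = 5P - 729.
New equilibrium: 1185 - 5P = 5P - 729 ⇒ 1914 = 10P ⇒ P = 191.4, Q = 228.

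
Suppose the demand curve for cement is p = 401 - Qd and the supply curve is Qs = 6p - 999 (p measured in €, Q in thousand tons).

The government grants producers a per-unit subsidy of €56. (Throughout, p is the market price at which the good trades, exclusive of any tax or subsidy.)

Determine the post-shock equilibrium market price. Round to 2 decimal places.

152.00

Original equilibrium: 401 - p = 6p - 999 gives 1400 = 7p, so p = 200 and Q = 201.
Since sellers receive the price plus the subsidy, the effective supply curve becomes Qs = 6p - 663.
Equate the new curves: 401 - p = 6p - 663, giving 1064 = 7p, p = 152, Q = 249.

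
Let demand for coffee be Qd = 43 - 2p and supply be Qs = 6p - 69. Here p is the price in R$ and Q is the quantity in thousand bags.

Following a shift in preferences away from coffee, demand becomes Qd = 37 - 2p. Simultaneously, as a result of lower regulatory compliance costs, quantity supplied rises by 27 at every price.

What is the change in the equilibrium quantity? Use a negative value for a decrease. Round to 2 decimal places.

+2.25

Before the shock: 43 - 2p = 6p - 69 ⇒ 112 = 8p ⇒ p = 14, Q = 15.
With the change applied: demand Qd = 37 - 2p, supply Qs = 6p - 42.
Setting them equal: 37 - 2p = 6p - 42 → 79 = 8p, so p = 9.875 and Q = 17.25.
ΔQ = 17.25 − 15 = +2.25.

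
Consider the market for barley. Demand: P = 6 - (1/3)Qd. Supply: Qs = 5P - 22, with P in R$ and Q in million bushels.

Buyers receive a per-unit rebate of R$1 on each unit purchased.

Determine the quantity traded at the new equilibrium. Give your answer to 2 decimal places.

Solve the original market: 18 - 3P = 5P - 22, hence P = 5 and Q = 3.
Since buyers' out-of-pocket price is the market price minus the rebate, the effective demand curve becomes Qd = 21 - 3P.
Equate the new curves: 21 - 3P = 5P - 22, giving 43 = 8P, P = 5.375, Q = 4.875.

4.88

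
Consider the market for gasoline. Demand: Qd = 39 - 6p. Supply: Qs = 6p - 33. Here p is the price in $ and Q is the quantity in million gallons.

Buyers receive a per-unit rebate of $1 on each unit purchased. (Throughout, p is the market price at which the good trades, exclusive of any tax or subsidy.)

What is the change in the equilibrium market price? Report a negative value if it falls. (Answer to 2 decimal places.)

+0.50

Original equilibrium: 39 - 6p = 6p - 33 gives 72 = 12p, so p = 6 and Q = 3.
Since buyers' out-of-pocket price is the market price minus the rebate, the effective demand curve becomes Qd = 45 - 6p.
Setting them equal: 45 - 6p = 6p - 33 → 78 = 12p, so p = 6.5 and Q = 6.
Δp = 6.5 − 6 = +0.50.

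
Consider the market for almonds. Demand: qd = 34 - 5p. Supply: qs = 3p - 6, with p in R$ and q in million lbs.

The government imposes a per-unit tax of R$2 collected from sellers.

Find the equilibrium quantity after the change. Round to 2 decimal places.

Original equilibrium: 34 - 5p = 3p - 6 gives 40 = 8p, so p = 5 and q = 9.
Since sellers keep the price net of the tax, the effective supply curve becomes qs = 3p - 12.
New equilibrium: 34 - 5p = 3p - 12 ⇒ 46 = 8p ⇒ p = 5.75, q = 5.25.

5.25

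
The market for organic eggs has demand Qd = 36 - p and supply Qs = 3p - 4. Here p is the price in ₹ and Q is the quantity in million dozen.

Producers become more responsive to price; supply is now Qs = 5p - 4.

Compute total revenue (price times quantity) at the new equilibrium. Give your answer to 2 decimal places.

Initially, 36 - p = 3p - 4, so 40 = 4p and p = 10, Q = 26.
The shock moves the curves to Qd = 36 - p and Qs = 5p - 4.
New equilibrium: 36 - p = 5p - 4 ⇒ 40 = 6p ⇒ p = 20/3 ≈ 6.6667, Q = 88/3 ≈ 29.3333.
New expenditure = 6.6667 × 29.3333 = 195.56.

195.56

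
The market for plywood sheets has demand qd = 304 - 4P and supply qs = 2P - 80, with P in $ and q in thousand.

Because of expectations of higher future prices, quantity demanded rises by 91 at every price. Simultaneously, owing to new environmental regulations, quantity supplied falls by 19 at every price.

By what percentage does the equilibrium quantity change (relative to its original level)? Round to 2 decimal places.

+36.81

Solve the original market: 304 - 4P = 2P - 80, hence P = 64 and q = 48.
The new curves are qd = 395 - 4P (demand) and qs = 2P - 99 (supply).
Clearing the new market: 395 - 4P = 2P - 99, so P = 247/3 ≈ 82.3333 and q = 197/3 ≈ 65.6667.
%Δq = (65.6667 − 48) / 48 × 100 = +36.81%.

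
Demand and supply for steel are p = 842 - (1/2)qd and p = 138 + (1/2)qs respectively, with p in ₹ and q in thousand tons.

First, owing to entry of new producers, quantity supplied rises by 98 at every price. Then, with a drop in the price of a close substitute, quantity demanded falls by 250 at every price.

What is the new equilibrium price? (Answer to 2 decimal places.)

Initially, 1684 - 2p = 2p - 276, so 1960 = 4p and p = 490, q = 704.
The new curves are qd = 1434 - 2p (demand) and qs = 2p - 178 (supply).
New equilibrium: 1434 - 2p = 2p - 178 ⇒ 1612 = 4p ⇒ p = 403, q = 628.

403.00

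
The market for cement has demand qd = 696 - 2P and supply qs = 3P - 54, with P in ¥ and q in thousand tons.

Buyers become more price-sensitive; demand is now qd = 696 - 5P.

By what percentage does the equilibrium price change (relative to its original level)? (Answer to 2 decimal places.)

Initially, 696 - 2P = 3P - 54, so 750 = 5P and P = 150, q = 396.
With the change applied: demand qd = 696 - 5P, supply qs = 3P - 54.
New equilibrium: 696 - 5P = 3P - 54 ⇒ 750 = 8P ⇒ P = 93.75, q = 227.25.
%ΔP = (93.75 − 150) / 150 × 100 = -37.50%.

-37.50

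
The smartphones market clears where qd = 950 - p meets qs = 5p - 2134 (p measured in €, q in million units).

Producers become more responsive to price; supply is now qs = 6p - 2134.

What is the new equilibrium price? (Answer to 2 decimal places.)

440.57

Original equilibrium: 950 - p = 5p - 2134 gives 3084 = 6p, so p = 514 and q = 436.
The new curves are qd = 950 - p (demand) and qs = 6p - 2134 (supply).
New equilibrium: 950 - p = 6p - 2134 ⇒ 3084 = 7p ⇒ p = 3084/7 ≈ 440.5714, q = 3566/7 ≈ 509.4286.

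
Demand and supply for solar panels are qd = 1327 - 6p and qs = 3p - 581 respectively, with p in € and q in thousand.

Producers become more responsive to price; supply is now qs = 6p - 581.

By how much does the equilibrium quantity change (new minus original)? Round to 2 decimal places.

Solve the original market: 1327 - 6p = 3p - 581, hence p = 212 and q = 55.
With the change applied: demand qd = 1327 - 6p, supply qs = 6p - 581.
New equilibrium: 1327 - 6p = 6p - 581 ⇒ 1908 = 12p ⇒ p = 159, q = 373.
Δq = 373 − 55 = +318.00.

+318.00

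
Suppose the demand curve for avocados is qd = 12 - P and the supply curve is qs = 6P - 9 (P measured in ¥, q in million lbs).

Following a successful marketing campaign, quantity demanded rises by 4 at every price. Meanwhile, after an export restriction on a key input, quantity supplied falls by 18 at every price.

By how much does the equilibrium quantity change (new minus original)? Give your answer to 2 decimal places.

+0.86

Original equilibrium: 12 - P = 6P - 9 gives 21 = 7P, so P = 3 and q = 9.
The shock moves the curves to qd = 16 - P and qs = 6P - 27.
Equate the new curves: 16 - P = 6P - 27, giving 43 = 7P, P = 43/7 ≈ 6.1429, q = 69/7 ≈ 9.8571.
Δq = 9.8571 − 9 = +0.86.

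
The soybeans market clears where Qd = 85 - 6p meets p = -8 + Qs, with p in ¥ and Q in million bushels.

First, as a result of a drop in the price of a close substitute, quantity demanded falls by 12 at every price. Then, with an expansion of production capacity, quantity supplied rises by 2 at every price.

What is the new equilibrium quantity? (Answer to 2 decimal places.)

19.00

Solve the original market: 85 - 6p = p + 8, hence p = 11 and Q = 19.
The new curves are Qd = 73 - 6p (demand) and Qs = p + 10 (supply).
Clearing the new market: 73 - 6p = p + 10, so p = 9 and Q = 19.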